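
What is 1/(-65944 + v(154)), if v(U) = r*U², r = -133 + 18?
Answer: -1/2793284 ≈ -3.5800e-7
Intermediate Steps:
r = -115
v(U) = -115*U²
1/(-65944 + v(154)) = 1/(-65944 - 115*154²) = 1/(-65944 - 115*23716) = 1/(-65944 - 2727340) = 1/(-2793284) = -1/2793284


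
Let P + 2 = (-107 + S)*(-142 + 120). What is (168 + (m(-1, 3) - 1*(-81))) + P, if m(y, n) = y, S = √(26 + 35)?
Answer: 2600 - 22*√61 ≈ 2428.2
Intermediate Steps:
S = √61 ≈ 7.8102
P = 2352 - 22*√61 (P = -2 + (-107 + √61)*(-142 + 120) = -2 + (-107 + √61)*(-22) = -2 + (2354 - 22*√61) = 2352 - 22*√61 ≈ 2180.2)
(168 + (m(-1, 3) - 1*(-81))) + P = (168 + (-1 - 1*(-81))) + (2352 - 22*√61) = (168 + (-1 + 81)) + (2352 - 22*√61) = (168 + 80) + (2352 - 22*√61) = 248 + (2352 - 22*√61) = 2600 - 22*√61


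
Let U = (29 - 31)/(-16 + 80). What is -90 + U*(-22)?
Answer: -1429/16 ≈ -89.313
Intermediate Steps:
U = -1/32 (U = -2/64 = -2*1/64 = -1/32 ≈ -0.031250)
-90 + U*(-22) = -90 - 1/32*(-22) = -90 + 11/16 = -1429/16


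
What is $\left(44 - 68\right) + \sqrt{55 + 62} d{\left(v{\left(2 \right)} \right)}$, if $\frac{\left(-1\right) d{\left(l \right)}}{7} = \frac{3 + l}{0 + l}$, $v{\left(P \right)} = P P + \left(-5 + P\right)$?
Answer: $-24 - 84 \sqrt{13} \approx -326.87$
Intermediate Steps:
$v{\left(P \right)} = -5 + P + P^{2}$ ($v{\left(P \right)} = P^{2} + \left(-5 + P\right) = -5 + P + P^{2}$)
$d{\left(l \right)} = - \frac{7 \left(3 + l\right)}{l}$ ($d{\left(l \right)} = - 7 \frac{3 + l}{0 + l} = - 7 \frac{3 + l}{l} = - \frac{7 \left(3 + l\right)}{l}$)
$\left(44 - 68\right) + \sqrt{55 + 62} d{\left(v{\left(2 \right)} \right)} = \left(44 - 68\right) + \sqrt{55 + 62} \left(-7 - \frac{21}{-5 + 2 + 2^{2}}\right) = -24 + \sqrt{117} \left(-7 - \frac{21}{-5 + 2 + 4}\right) = -24 + 3 \sqrt{13} \left(-7 - \frac{21}{1}\right) = -24 + 3 \sqrt{13} \left(-7 - 21\right) = -24 + 3 \sqrt{13} \left(-28\right) = -24 - 84 \sqrt{13}$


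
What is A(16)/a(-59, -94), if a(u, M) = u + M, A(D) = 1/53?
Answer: -1/8109 ≈ -0.00012332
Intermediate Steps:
A(D) = 1/53
a(u, M) = M + u
A(16)/a(-59, -94) = 1/(53*(-94 - 59)) = (1/53)/(-153) = (1/53)*(-1/153) = -1/8109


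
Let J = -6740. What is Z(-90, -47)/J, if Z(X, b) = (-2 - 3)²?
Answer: -5/1348 ≈ -0.0037092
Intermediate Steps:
Z(X, b) = 25 (Z(X, b) = (-5)² = 25)
Z(-90, -47)/J = 25/(-6740) = 25*(-1/6740) = -5/1348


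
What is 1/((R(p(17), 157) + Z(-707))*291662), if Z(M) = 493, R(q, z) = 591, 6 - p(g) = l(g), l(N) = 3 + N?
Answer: 1/316161608 ≈ 3.1629e-9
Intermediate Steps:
p(g) = 3 - g (p(g) = 6 - (3 + g) = 6 + (-3 - g) = 3 - g)
1/((R(p(17), 157) + Z(-707))*291662) = 1/((591 + 493)*291662) = (1/291662)/1084 = (1/1084)*(1/291662) = 1/316161608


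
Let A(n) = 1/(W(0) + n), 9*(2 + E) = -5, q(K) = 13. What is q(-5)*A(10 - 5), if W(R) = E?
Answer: 117/22 ≈ 5.3182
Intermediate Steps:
E = -23/9 (E = -2 + (⅑)*(-5) = -2 - 5/9 = -23/9 ≈ -2.5556)
W(R) = -23/9
A(n) = 1/(-23/9 + n)
q(-5)*A(10 - 5) = 13*(9/(-23 + 9*(10 - 5))) = 13*(9/(-23 + 9*5)) = 13*(9/(-23 + 45)) = 13*(9/22) = 117/22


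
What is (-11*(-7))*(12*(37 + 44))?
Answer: 74844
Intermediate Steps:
(-11*(-7))*(12*(37 + 44)) = 77*(12*81) = 77*972 = 74844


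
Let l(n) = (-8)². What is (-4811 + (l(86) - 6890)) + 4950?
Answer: -6687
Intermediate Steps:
l(n) = 64
(-4811 + (l(86) - 6890)) + 4950 = (-4811 + (64 - 6890)) + 4950 = (-4811 - 6826) + 4950 = -11637 + 4950 = -6687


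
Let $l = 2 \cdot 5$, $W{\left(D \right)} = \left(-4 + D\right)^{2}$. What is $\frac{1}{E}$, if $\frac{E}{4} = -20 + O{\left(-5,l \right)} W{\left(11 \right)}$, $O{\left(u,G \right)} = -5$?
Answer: $- \frac{1}{1060} \approx -0.0009434$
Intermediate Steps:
$l = 10$
$E = -1060$ ($E = 4 \left(-20 - 5 \left(-4 + 11\right)^{2}\right) = 4 \left(-20 - 5 \cdot 7^{2}\right) = 4 \left(-20 - 245\right) = 4 \left(-265\right) = -1060$)
$\frac{1}{E} = \frac{1}{-1060} = - \frac{1}{1060}$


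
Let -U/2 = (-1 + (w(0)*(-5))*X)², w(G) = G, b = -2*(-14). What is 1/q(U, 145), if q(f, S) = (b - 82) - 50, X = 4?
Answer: -1/104 ≈ -0.0096154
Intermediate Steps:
b = 28
U = -2 (U = -2*(-1 + (0*(-5))*4)² = -2*(-1 + 0*4)² = -2*(-1 + 0)² = -2*(-1)² = -2*1 = -2)
q(f, S) = -104 (q(f, S) = (28 - 82) - 50 = -54 - 50 = -104)
1/q(U, 145) = 1/(-104) = -1/104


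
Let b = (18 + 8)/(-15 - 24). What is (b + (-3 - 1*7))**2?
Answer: 1024/9 ≈ 113.78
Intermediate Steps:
b = -2/3 (b = 26/(-39) = 26*(-1/39) = -2/3 ≈ -0.66667)
(b + (-3 - 1*7))**2 = (-2/3 + (-3 - 1*7))**2 = (-2/3 + (-3 - 7))**2 = (-2/3 - 10)**2 = (-32/3)**2 = 1024/9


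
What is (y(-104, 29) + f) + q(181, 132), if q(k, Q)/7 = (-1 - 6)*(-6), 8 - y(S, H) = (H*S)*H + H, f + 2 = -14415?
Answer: 73320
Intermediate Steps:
f = -14417 (f = -2 - 14415 = -14417)
y(S, H) = 8 - H - S*H² (y(S, H) = 8 - ((H*S)*H + H) = 8 - (S*H² + H) = 8 - (H + S*H²) = 8 + (-H - S*H²) = 8 - H - S*H²)
q(k, Q) = 294 (q(k, Q) = 7*((-1 - 6)*(-6)) = 7*(-7*(-6)) = 7*42 = 294)
(y(-104, 29) + f) + q(181, 132) = ((8 - 1*29 - 1*(-104)*29²) - 14417) + 294 = ((8 - 29 - 1*(-104)*841) - 14417) + 294 = ((8 - 29 + 87464) - 14417) + 294 = (87443 - 14417) + 294 = 73026 + 294 = 73320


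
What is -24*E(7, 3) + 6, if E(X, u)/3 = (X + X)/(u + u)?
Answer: -162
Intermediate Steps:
E(X, u) = 3*X/u (E(X, u) = 3*((X + X)/(u + u)) = 3*((2*X)/((2*u))) = 3*((2*X)*(1/(2*u))) = 3*(X/u) = 3*X/u)
-24*E(7, 3) + 6 = -72*7/3 + 6 = -24*7 + 6 = -168 + 6 = -162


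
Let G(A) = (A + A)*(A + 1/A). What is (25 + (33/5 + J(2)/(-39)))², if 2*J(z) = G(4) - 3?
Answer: 148084561/152100 ≈ 973.60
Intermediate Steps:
G(A) = 2*A*(A + 1/A) (G(A) = (2*A)*(A + 1/A) = 2*A*(A + 1/A))
J(z) = 31/2 (J(z) = ((2 + 2*4²) - 3)/2 = ((2 + 2*16) - 3)/2 = ((2 + 32) - 3)/2 = (34 - 3)/2 = (½)*31 = 31/2)
(25 + (33/5 + J(2)/(-39)))² = (25 + (33/5 + (31/2)/(-39)))² = (25 + (33*(⅕) + (31/2)*(-1/39)))² = (25 + (33/5 - 31/78))² = (25 + 2419/390)² = (12169/390)² = 148084561/152100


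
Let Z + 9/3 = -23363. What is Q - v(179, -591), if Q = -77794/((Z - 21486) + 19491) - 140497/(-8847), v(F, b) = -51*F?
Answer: 2052513861878/224368767 ≈ 9148.0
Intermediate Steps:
Z = -23366 (Z = -3 - 23363 = -23366)
Q = 4251387935/224368767 (Q = -77794/((-23366 - 21486) + 19491) - 140497/(-8847) = -77794/(-44852 + 19491) - 140497*(-1/8847) = -77794/(-25361) + 140497/8847 = -77794*(-1/25361) + 140497/8847 = 77794/25361 + 140497/8847 = 4251387935/224368767 ≈ 18.948)
Q - v(179, -591) = 4251387935/224368767 - (-51)*179 = 4251387935/224368767 - 1*(-9129) = 4251387935/224368767 + 9129 = 2052513861878/224368767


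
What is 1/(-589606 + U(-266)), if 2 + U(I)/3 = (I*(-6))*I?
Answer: -1/1863220 ≈ -5.3671e-7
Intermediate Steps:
U(I) = -6 - 18*I**2 (U(I) = -6 + 3*((I*(-6))*I) = -6 + 3*((-6*I)*I) = -6 + 3*(-6*I**2) = -6 - 18*I**2)
1/(-589606 + U(-266)) = 1/(-589606 + (-6 - 18*(-266)**2)) = 1/(-589606 + (-6 - 18*70756)) = 1/(-589606 + (-6 - 1273608)) = 1/(-589606 - 1273614) = 1/(-1863220) = -1/1863220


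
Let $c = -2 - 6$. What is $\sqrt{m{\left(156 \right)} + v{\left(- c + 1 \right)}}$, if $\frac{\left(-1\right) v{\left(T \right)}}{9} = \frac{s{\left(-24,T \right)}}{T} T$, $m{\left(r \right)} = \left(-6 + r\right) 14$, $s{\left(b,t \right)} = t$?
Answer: $\sqrt{2019} \approx 44.933$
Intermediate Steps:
$c = -8$
$m{\left(r \right)} = -84 + 14 r$
$v{\left(T \right)} = - 9 T$ ($v{\left(T \right)} = - 9 \frac{T}{T} T = - 9 \cdot 1 T = - 9 T$)
$\sqrt{m{\left(156 \right)} + v{\left(- c + 1 \right)}} = \sqrt{\left(-84 + 14 \cdot 156\right) - 9 \left(\left(-1\right) \left(-8\right) + 1\right)} = \sqrt{\left(-84 + 2184\right) - 9 \left(8 + 1\right)} = \sqrt{2100 - 81} = \sqrt{2019}$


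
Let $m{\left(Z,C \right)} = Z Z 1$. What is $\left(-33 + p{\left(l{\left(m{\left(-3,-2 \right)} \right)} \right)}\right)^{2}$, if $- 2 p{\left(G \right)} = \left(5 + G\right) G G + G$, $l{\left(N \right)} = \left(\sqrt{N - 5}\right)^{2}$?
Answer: $11449$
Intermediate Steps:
$m{\left(Z,C \right)} = Z^{2}$ ($m{\left(Z,C \right)} = Z^{2} \cdot 1 = Z^{2}$)
$l{\left(N \right)} = -5 + N$ ($l{\left(N \right)} = \left(\sqrt{-5 + N}\right)^{2} = -5 + N$)
$p{\left(G \right)} = - \frac{G}{2} - \frac{G^{2} \left(5 + G\right)}{2}$ ($p{\left(G \right)} = - \frac{\left(5 + G\right) G G + G}{2} = - \frac{G \left(5 + G\right) G + G}{2} = - \frac{G^{2} \left(5 + G\right) + G}{2} = - \frac{G + G^{2} \left(5 + G\right)}{2} = - \frac{G}{2} - \frac{G^{2} \left(5 + G\right)}{2}$)
$\left(-33 + p{\left(l{\left(m{\left(-3,-2 \right)} \right)} \right)}\right)^{2} = \left(-33 - \frac{\left(-5 + \left(-3\right)^{2}\right) \left(1 + \left(-5 + \left(-3\right)^{2}\right)^{2} + 5 \left(-5 + \left(-3\right)^{2}\right)\right)}{2}\right)^{2} = \left(-33 - \frac{\left(-5 + 9\right) \left(1 + \left(-5 + 9\right)^{2} + 5 \left(-5 + 9\right)\right)}{2}\right)^{2} = \left(-33 - 2 \left(1 + 4^{2} + 5 \cdot 4\right)\right)^{2} = \left(-33 - 2 \left(1 + 16 + 20\right)\right)^{2} = \left(-33 - 2 \cdot 37\right)^{2} = \left(-33 - 74\right)^{2} = \left(-107\right)^{2} = 11449$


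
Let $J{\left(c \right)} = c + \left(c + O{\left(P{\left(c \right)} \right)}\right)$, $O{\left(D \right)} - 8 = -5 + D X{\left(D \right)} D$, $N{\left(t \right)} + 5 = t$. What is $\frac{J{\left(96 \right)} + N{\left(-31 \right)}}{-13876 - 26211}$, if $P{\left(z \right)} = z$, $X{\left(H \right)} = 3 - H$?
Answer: $\frac{856929}{40087} \approx 21.377$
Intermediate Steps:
$N{\left(t \right)} = -5 + t$
$O{\left(D \right)} = 3 + D^{2} \left(3 - D\right)$ ($O{\left(D \right)} = 8 + \left(-5 + D \left(3 - D\right) D\right) = 8 + \left(-5 + D D \left(3 - D\right)\right) = 8 + \left(-5 + D^{2} \left(3 - D\right)\right) = 3 + D^{2} \left(3 - D\right)$)
$J{\left(c \right)} = 3 + 2 c + c^{2} \left(3 - c\right)$ ($J{\left(c \right)} = c + \left(c + \left(3 + c^{2} \left(3 - c\right)\right)\right) = c + \left(3 + c + c^{2} \left(3 - c\right)\right) = 3 + 2 c + c^{2} \left(3 - c\right)$)
$\frac{J{\left(96 \right)} + N{\left(-31 \right)}}{-13876 - 26211} = \frac{\left(3 + 2 \cdot 96 + 96^{2} \left(3 - 96\right)\right) - 36}{-13876 - 26211} = \frac{\left(3 + 192 + 9216 \left(3 - 96\right)\right) - 36}{-40087} = \left(\left(3 + 192 + 9216 \left(-93\right)\right) - 36\right) \left(- \frac{1}{40087}\right) = \left(\left(3 + 192 - 857088\right) - 36\right) \left(- \frac{1}{40087}\right) = \left(-856893 - 36\right) \left(- \frac{1}{40087}\right) = \left(-856929\right) \left(- \frac{1}{40087}\right) = \frac{856929}{40087}$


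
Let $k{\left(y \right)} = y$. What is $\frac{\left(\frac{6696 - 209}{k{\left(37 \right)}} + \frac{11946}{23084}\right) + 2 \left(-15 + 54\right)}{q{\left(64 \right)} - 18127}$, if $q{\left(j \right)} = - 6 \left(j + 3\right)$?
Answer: $- \frac{108404167}{7912883566} \approx -0.0137$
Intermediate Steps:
$q{\left(j \right)} = -18 - 6 j$ ($q{\left(j \right)} = - 6 \left(3 + j\right) = -18 - 6 j$)
$\frac{\left(\frac{6696 - 209}{k{\left(37 \right)}} + \frac{11946}{23084}\right) + 2 \left(-15 + 54\right)}{q{\left(64 \right)} - 18127} = \frac{\left(\frac{6696 - 209}{37} + \frac{11946}{23084}\right) + 2 \left(-15 + 54\right)}{\left(-18 - 384\right) - 18127} = \frac{\left(\left(6696 - 209\right) \frac{1}{37} + 11946 \cdot \frac{1}{23084}\right) + 2 \cdot 39}{\left(-18 - 384\right) - 18127} = \frac{\left(6487 \cdot \frac{1}{37} + \frac{5973}{11542}\right) + 78}{-402 - 18127} = \frac{\left(\frac{6487}{37} + \frac{5973}{11542}\right) + 78}{-18529} = \left(\frac{75093955}{427054} + 78\right) \left(- \frac{1}{18529}\right) = \frac{108404167}{427054} \left(- \frac{1}{18529}\right) = - \frac{108404167}{7912883566}$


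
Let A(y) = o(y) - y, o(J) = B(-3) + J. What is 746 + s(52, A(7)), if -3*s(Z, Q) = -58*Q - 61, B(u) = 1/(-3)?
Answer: 6839/9 ≈ 759.89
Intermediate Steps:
B(u) = -1/3
o(J) = -1/3 + J
A(y) = -1/3 (A(y) = (-1/3 + y) - y = -1/3)
s(Z, Q) = 61/3 + 58*Q/3 (s(Z, Q) = -(-58*Q - 61)/3 = -(-61 - 58*Q)/3 = 61/3 + 58*Q/3)
746 + s(52, A(7)) = 746 + (61/3 + (58/3)*(-1/3)) = 746 + (61/3 - 58/9) = 746 + 125/9 = 6839/9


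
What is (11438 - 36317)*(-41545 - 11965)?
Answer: 1331275290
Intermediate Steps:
(11438 - 36317)*(-41545 - 11965) = -24879*(-53510) = 1331275290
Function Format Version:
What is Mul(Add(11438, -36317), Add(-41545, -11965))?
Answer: 1331275290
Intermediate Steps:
Mul(Add(11438, -36317), Add(-41545, -11965)) = Mul(-24879, -53510) = 1331275290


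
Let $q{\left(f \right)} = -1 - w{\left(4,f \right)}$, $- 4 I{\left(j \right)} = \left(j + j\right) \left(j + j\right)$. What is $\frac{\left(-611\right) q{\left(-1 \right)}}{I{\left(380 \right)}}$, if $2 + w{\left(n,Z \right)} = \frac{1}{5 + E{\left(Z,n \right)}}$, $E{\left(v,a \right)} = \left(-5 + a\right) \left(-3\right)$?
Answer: $\frac{4277}{1155200} \approx 0.0037024$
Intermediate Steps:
$E{\left(v,a \right)} = 15 - 3 a$
$w{\left(n,Z \right)} = -2 + \frac{1}{20 - 3 n}$ ($w{\left(n,Z \right)} = -2 + \frac{1}{5 - \left(-15 + 3 n\right)} = -2 + \frac{1}{20 - 3 n}$)
$I{\left(j \right)} = - j^{2}$ ($I{\left(j \right)} = - \frac{\left(j + j\right) \left(j + j\right)}{4} = - \frac{2 j 2 j}{4} = - \frac{4 j^{2}}{4} = - j^{2}$)
$q{\left(f \right)} = \frac{7}{8}$ ($q{\left(f \right)} = -1 - \frac{3 \left(13 - 8\right)}{-20 + 3 \cdot 4} = -1 - \frac{3 \left(13 - 8\right)}{-20 + 12} = -1 - 3 \frac{1}{-8} \cdot 5 = -1 - 3 \left(- \frac{1}{8}\right) 5 = -1 - - \frac{15}{8} = -1 + \frac{15}{8} = \frac{7}{8}$)
$\frac{\left(-611\right) q{\left(-1 \right)}}{I{\left(380 \right)}} = \frac{\left(-611\right) \frac{7}{8}}{\left(-1\right) 380^{2}} = - \frac{4277}{8 \left(\left(-1\right) 144400\right)} = - \frac{4277}{8 \left(-144400\right)} = \left(- \frac{4277}{8}\right) \left(- \frac{1}{144400}\right) = \frac{4277}{1155200}$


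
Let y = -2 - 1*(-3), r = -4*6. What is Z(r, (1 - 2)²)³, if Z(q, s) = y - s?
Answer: 0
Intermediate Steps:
r = -24
y = 1 (y = -2 + 3 = 1)
Z(q, s) = 1 - s
Z(r, (1 - 2)²)³ = (1 - (1 - 2)²)³ = (1 - 1*(-1)²)³ = (1 - 1*1)³ = (1 - 1)³ = 0³ = 0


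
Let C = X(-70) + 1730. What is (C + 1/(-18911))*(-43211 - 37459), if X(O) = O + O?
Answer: -2425625007630/18911 ≈ -1.2827e+8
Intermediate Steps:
X(O) = 2*O
C = 1590 (C = 2*(-70) + 1730 = -140 + 1730 = 1590)
(C + 1/(-18911))*(-43211 - 37459) = (1590 + 1/(-18911))*(-43211 - 37459) = (1590 - 1/18911)*(-80670) = (30068489/18911)*(-80670) = -2425625007630/18911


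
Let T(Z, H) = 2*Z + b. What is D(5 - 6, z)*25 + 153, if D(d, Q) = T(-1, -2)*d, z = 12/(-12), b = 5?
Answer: 78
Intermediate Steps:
z = -1 (z = 12*(-1/12) = -1)
T(Z, H) = 5 + 2*Z (T(Z, H) = 2*Z + 5 = 5 + 2*Z)
D(d, Q) = 3*d (D(d, Q) = (5 + 2*(-1))*d = (5 - 2)*d = 3*d)
D(5 - 6, z)*25 + 153 = (3*(5 - 6))*25 + 153 = (3*(-1))*25 + 153 = -3*25 + 153 = -75 + 153 = 78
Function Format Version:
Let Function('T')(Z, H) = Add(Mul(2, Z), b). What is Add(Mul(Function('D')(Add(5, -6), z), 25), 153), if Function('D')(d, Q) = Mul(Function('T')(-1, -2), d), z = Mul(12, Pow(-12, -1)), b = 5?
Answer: 78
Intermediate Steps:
z = -1 (z = Mul(12, Rational(-1, 12)) = -1)
Function('T')(Z, H) = Add(5, Mul(2, Z)) (Function('T')(Z, H) = Add(Mul(2, Z), 5) = Add(5, Mul(2, Z)))
Function('D')(d, Q) = Mul(3, d) (Function('D')(d, Q) = Mul(Add(5, Mul(2, -1)), d) = Mul(Add(5, -2), d) = Mul(3, d))
Add(Mul(Function('D')(Add(5, -6), z), 25), 153) = Add(Mul(Mul(3, Add(5, -6)), 25), 153) = Add(Mul(Mul(3, -1), 25), 153) = Add(Mul(-3, 25), 153) = Add(-75, 153) = 78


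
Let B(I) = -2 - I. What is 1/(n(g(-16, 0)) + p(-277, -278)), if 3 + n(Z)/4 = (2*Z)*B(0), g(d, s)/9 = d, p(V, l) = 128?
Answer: 1/2420 ≈ 0.00041322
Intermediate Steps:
g(d, s) = 9*d
n(Z) = -12 - 16*Z (n(Z) = -12 + 4*((2*Z)*(-2 - 1*0)) = -12 + 4*((2*Z)*(-2 + 0)) = -12 + 4*((2*Z)*(-2)) = -12 + 4*(-4*Z) = -12 - 16*Z)
1/(n(g(-16, 0)) + p(-277, -278)) = 1/((-12 - 144*(-16)) + 128) = 1/((-12 - 16*(-144)) + 128) = 1/((-12 + 2304) + 128) = 1/(2292 + 128) = 1/2420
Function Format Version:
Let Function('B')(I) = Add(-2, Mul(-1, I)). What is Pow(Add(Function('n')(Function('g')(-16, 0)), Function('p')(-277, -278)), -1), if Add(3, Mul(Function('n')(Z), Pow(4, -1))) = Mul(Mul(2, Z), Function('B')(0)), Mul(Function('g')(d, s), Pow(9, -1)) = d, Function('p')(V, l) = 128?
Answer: Rational(1, 2420) ≈ 0.00041322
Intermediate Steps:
Function('g')(d, s) = Mul(9, d)
Function('n')(Z) = Add(-12, Mul(-16, Z)) (Function('n')(Z) = Add(-12, Mul(4, Mul(Mul(2, Z), Add(-2, Mul(-1, 0))))) = Add(-12, Mul(4, Mul(Mul(2, Z), Add(-2, 0)))) = Add(-12, Mul(4, Mul(Mul(2, Z), -2))) = Add(-12, Mul(4, Mul(-4, Z))) = Add(-12, Mul(-16, Z)))
Pow(Add(Function('n')(Function('g')(-16, 0)), Function('p')(-277, -278)), -1) = Pow(Add(Add(-12, Mul(-16, Mul(9, -16))), 128), -1) = Pow(Add(Add(-12, Mul(-16, -144)), 128), -1) = Pow(Add(Add(-12, 2304), 128), -1) = Pow(Add(2292, 128), -1) = Pow(2420, -1) = Rational(1, 2420)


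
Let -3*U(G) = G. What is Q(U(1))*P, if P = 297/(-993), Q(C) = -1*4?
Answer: 396/331 ≈ 1.1964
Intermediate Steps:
U(G) = -G/3
Q(C) = -4
P = -99/331 (P = 297*(-1/993) = -99/331 ≈ -0.29909)
Q(U(1))*P = -4*(-99/331) = 396/331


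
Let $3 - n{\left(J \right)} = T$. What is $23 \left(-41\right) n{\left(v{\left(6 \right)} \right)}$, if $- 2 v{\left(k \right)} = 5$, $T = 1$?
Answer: $-1886$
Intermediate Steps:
$v{\left(k \right)} = - \frac{5}{2}$ ($v{\left(k \right)} = \left(- \frac{1}{2}\right) 5 = - \frac{5}{2}$)
$n{\left(J \right)} = 2$ ($n{\left(J \right)} = 3 - 1 = 2$)
$23 \left(-41\right) n{\left(v{\left(6 \right)} \right)} = 23 \left(-41\right) 2 = \left(-943\right) 2 = -1886$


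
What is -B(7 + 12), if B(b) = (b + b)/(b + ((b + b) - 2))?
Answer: -38/55 ≈ -0.69091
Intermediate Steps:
B(b) = 2*b/(-2 + 3*b) (B(b) = (2*b)/(b + (2*b - 2)) = (2*b)/(b + (-2 + 2*b)) = (2*b)/(-2 + 3*b) = 2*b/(-2 + 3*b))
-B(7 + 12) = -2*(7 + 12)/(-2 + 3*(7 + 12)) = -2*19/(-2 + 3*19) = -2*19/(-2 + 57) = -2*19/55 = -1*38/55 = -38/55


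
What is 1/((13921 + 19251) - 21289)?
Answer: 1/11883 ≈ 8.4154e-5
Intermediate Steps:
1/((13921 + 19251) - 21289) = 1/(33172 - 21289) = 1/11883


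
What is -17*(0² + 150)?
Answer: -2550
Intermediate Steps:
-17*(0² + 150) = -17*(0 + 150) = -17*150 = -2550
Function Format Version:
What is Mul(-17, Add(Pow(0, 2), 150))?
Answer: -2550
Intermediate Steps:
Mul(-17, Add(Pow(0, 2), 150)) = Mul(-17, Add(0, 150)) = Mul(-17, 150) = -2550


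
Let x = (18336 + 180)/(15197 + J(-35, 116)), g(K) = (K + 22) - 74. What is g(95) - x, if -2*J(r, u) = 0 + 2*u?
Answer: 209989/5027 ≈ 41.772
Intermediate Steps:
J(r, u) = -u (J(r, u) = -(0 + 2*u)/2 = -u)
g(K) = -52 + K (g(K) = (22 + K) - 74 = -52 + K)
x = 6172/5027 (x = (18336 + 180)/(15197 - 1*116) = 18516/(15197 - 116) = 18516/15081 = 18516*(1/15081) = 6172/5027 ≈ 1.2278)
g(95) - x = (-52 + 95) - 1*6172/5027 = 43 - 6172/5027 = 209989/5027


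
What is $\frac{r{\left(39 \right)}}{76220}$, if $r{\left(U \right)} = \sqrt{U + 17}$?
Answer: $\frac{\sqrt{14}}{38110} \approx 9.818 \cdot 10^{-5}$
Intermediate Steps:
$r{\left(U \right)} = \sqrt{17 + U}$
$\frac{r{\left(39 \right)}}{76220} = \frac{\sqrt{17 + 39}}{76220} = \sqrt{56} \cdot \frac{1}{76220} = 2 \sqrt{14} \cdot \frac{1}{76220} = \frac{\sqrt{14}}{38110}$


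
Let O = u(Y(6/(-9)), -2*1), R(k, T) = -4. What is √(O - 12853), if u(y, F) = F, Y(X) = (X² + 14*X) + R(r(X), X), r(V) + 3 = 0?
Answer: I*√12855 ≈ 113.38*I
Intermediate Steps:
r(V) = -3 (r(V) = -3 + 0 = -3)
Y(X) = -4 + X² + 14*X (Y(X) = (X² + 14*X) - 4 = -4 + X² + 14*X)
O = -2 (O = -2*1 = -2)
√(O - 12853) = √(-2 - 12853) = √(-12855) = I*√12855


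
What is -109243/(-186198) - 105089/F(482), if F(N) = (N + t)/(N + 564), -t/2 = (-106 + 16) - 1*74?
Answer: -3411228628297/25136730 ≈ -1.3571e+5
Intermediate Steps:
t = 328 (t = -2*((-106 + 16) - 1*74) = -2*(-90 - 74) = -2*(-164) = 328)
F(N) = (328 + N)/(564 + N) (F(N) = (N + 328)/(N + 564) = (328 + N)/(564 + N))
-109243/(-186198) - 105089/F(482) = -109243/(-186198) - 105089*(564 + 482)/(328 + 482) = -109243*(-1/186198) - 105089/(810/1046) = 109243/186198 - 105089/((1/1046)*810) = 109243/186198 - 105089/405/523 = 109243/186198 - 105089*523/405 = 109243/186198 - 54961547/405 = -3411228628297/25136730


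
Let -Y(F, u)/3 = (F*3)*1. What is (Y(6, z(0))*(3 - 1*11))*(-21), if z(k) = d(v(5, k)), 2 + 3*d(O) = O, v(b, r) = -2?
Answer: -9072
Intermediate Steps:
d(O) = -⅔ + O/3
z(k) = -4/3 (z(k) = -⅔ + (⅓)*(-2) = -⅔ - ⅔ = -4/3)
Y(F, u) = -9*F (Y(F, u) = -3*F*3 = -3*3*F = -9*F)
(Y(6, z(0))*(3 - 1*11))*(-21) = ((-9*6)*(3 - 1*11))*(-21) = -54*(3 - 11)*(-21) = -54*(-8)*(-21) = 432*(-21) = -9072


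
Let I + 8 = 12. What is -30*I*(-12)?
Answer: 1440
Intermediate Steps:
I = 4 (I = -8 + 12 = 4)
-30*I*(-12) = -30*4*(-12) = -120*(-12) = 1440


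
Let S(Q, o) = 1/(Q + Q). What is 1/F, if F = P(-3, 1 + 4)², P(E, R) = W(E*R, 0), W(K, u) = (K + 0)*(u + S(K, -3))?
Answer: 4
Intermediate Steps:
S(Q, o) = 1/(2*Q)
W(K, u) = K*(u + 1/(2*K)) (W(K, u) = (K + 0)*(u + 1/(2*K)) = K*(u + 1/(2*K)))
P(E, R) = ½ (P(E, R) = ½ + (E*R)*0 = ½ + 0 = ½)
F = ¼ (F = (½)² = ¼ ≈ 0.25000)
1/F = 1/(¼) = 4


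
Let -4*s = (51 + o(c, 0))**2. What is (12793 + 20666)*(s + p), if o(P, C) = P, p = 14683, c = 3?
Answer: 466886886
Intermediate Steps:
s = -729 (s = -(51 + 3)**2/4 = -1/4*54**2 = -1/4*2916 = -729)
(12793 + 20666)*(s + p) = (12793 + 20666)*(-729 + 14683) = 33459*13954 = 466886886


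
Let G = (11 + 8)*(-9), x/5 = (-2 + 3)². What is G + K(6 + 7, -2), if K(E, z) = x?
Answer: -166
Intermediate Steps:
x = 5 (x = 5*(-2 + 3)² = 5*1² = 5*1 = 5)
K(E, z) = 5
G = -171 (G = 19*(-9) = -171)
G + K(6 + 7, -2) = -171 + 5 = -166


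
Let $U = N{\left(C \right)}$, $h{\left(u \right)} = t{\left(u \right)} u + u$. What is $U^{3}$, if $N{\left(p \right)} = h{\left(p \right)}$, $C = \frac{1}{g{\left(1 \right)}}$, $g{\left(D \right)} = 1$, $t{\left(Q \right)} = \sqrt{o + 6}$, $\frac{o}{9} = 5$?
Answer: $\left(1 + \sqrt{51}\right)^{3} \approx 539.64$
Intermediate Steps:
$o = 45$ ($o = 9 \cdot 5 = 45$)
$t{\left(Q \right)} = \sqrt{51}$ ($t{\left(Q \right)} = \sqrt{45 + 6} = \sqrt{51}$)
$C = 1$ ($C = 1^{-1} = 1$)
$h{\left(u \right)} = u + u \sqrt{51}$ ($h{\left(u \right)} = \sqrt{51} u + u = u \sqrt{51} + u = u + u \sqrt{51}$)
$N{\left(p \right)} = p \left(1 + \sqrt{51}\right)$
$U = 1 + \sqrt{51}$ ($U = 1 \left(1 + \sqrt{51}\right) = 1 + \sqrt{51} \approx 8.1414$)
$U^{3} = \left(1 + \sqrt{51}\right)^{3}$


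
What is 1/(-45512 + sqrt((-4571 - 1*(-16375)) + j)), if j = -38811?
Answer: -45512/2071369151 - I*sqrt(27007)/2071369151 ≈ -2.1972e-5 - 7.9338e-8*I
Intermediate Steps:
1/(-45512 + sqrt((-4571 - 1*(-16375)) + j)) = 1/(-45512 + sqrt((-4571 - 1*(-16375)) - 38811)) = 1/(-45512 + sqrt((-4571 + 16375) - 38811)) = 1/(-45512 + sqrt(11804 - 38811)) = 1/(-45512 + sqrt(-27007)) = 1/(-45512 + I*sqrt(27007))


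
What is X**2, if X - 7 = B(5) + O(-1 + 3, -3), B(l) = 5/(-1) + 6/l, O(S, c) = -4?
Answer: 16/25 ≈ 0.64000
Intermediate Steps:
B(l) = -5 + 6/l (B(l) = 5*(-1) + 6/l = -5 + 6/l)
X = -4/5 (X = 7 + ((-5 + 6/5) - 4) = 7 + (-19/5 - 4) = 7 - 39/5 = -4/5 ≈ -0.80000)
X**2 = (-4/5)**2 = 16/25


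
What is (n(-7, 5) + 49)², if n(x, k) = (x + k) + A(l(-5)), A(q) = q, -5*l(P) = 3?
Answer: 53824/25 ≈ 2153.0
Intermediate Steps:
l(P) = -⅗ (l(P) = -⅕*3 = -⅗)
n(x, k) = -⅗ + k + x (n(x, k) = (x + k) - ⅗ = (k + x) - ⅗ = -⅗ + k + x)
(n(-7, 5) + 49)² = ((-⅗ + 5 - 7) + 49)² = (-13/5 + 49)² = (232/5)² = 53824/25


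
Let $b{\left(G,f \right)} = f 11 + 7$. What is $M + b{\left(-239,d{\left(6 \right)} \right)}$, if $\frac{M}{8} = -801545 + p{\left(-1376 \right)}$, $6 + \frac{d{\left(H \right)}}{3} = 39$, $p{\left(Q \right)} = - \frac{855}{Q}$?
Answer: $- \frac{1102736553}{172} \approx -6.4113 \cdot 10^{6}$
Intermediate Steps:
$d{\left(H \right)} = 99$ ($d{\left(H \right)} = -18 + 3 \cdot 39 = -18 + 117 = 99$)
$b{\left(G,f \right)} = 7 + 11 f$ ($b{\left(G,f \right)} = 11 f + 7 = 7 + 11 f$)
$M = - \frac{1102925065}{172}$ ($M = 8 \left(-801545 - \frac{855}{-1376}\right) = 8 \left(-801545 - - \frac{855}{1376}\right) = 8 \left(-801545 + \frac{855}{1376}\right) = 8 \left(- \frac{1102925065}{1376}\right) = - \frac{1102925065}{172} \approx -6.4124 \cdot 10^{6}$)
$M + b{\left(-239,d{\left(6 \right)} \right)} = - \frac{1102925065}{172} + \left(7 + 11 \cdot 99\right) = - \frac{1102925065}{172} + \left(7 + 1089\right) = - \frac{1102925065}{172} + 1096 = - \frac{1102736553}{172}$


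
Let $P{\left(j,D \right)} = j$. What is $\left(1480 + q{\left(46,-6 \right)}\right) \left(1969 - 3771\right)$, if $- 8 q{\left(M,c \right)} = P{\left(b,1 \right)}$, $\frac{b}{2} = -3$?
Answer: $- \frac{5336623}{2} \approx -2.6683 \cdot 10^{6}$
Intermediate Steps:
$b = -6$ ($b = 2 \left(-3\right) = -6$)
$q{\left(M,c \right)} = \frac{3}{4}$ ($q{\left(M,c \right)} = \left(- \frac{1}{8}\right) \left(-6\right) = \frac{3}{4}$)
$\left(1480 + q{\left(46,-6 \right)}\right) \left(1969 - 3771\right) = \left(1480 + \frac{3}{4}\right) \left(1969 - 3771\right) = \frac{5923}{4} \left(-1802\right) = - \frac{5336623}{2}$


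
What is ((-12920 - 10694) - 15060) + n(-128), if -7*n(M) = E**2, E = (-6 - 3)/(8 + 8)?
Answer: -69303889/1792 ≈ -38674.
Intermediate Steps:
E = -9/16 ≈ -0.56250
n(M) = -81/1792 (n(M) = -(-9/16)**2/7 = -1/7*81/256 = -81/1792)
((-12920 - 10694) - 15060) + n(-128) = ((-12920 - 10694) - 15060) - 81/1792 = (-23614 - 15060) - 81/1792 = -38674 - 81/1792 = -69303889/1792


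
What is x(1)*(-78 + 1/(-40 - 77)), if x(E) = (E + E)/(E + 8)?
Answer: -18254/1053 ≈ -17.335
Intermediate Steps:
x(E) = 2*E/(8 + E) (x(E) = (2*E)/(8 + E) = 2*E/(8 + E))
x(1)*(-78 + 1/(-40 - 77)) = (2*1/(8 + 1))*(-78 + 1/(-40 - 77)) = (2*1/9)*(-78 + 1/(-117)) = (2*1*(⅑))*(-78 - 1/117) = (2/9)*(-9127/117) = -18254/1053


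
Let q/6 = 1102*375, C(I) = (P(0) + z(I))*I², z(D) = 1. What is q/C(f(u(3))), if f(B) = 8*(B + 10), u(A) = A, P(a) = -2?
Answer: -619875/2704 ≈ -229.24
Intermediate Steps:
f(B) = 80 + 8*B (f(B) = 8*(10 + B) = 80 + 8*B)
C(I) = -I² (C(I) = (-2 + 1)*I² = -I²)
q = 2479500 (q = 6*(1102*375) = 6*413250 = 2479500)
q/C(f(u(3))) = 2479500/((-(80 + 8*3)²)) = 2479500/((-(80 + 24)²)) = 2479500/((-1*104²)) = 2479500/((-1*10816)) = 2479500/(-10816) = 2479500*(-1/10816) = -619875/2704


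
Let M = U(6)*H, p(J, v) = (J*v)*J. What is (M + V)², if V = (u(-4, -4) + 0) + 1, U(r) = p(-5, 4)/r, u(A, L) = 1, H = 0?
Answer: 4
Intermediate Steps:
p(J, v) = v*J²
U(r) = 100/r (U(r) = (4*(-5)²)/r = (4*25)/r = 100/r)
M = 0 (M = (100/6)*0 = (100*(⅙))*0 = (50/3)*0 = 0)
V = 2 (V = (1 + 0) + 1 = 1 + 1 = 2)
(M + V)² = (0 + 2)² = 2² = 4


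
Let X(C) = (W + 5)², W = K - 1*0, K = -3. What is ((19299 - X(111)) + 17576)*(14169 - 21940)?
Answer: -286524541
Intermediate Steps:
W = -3 (W = -3 - 1*0 = -3 + 0 = -3)
X(C) = 4 (X(C) = (-3 + 5)² = 2² = 4)
((19299 - X(111)) + 17576)*(14169 - 21940) = ((19299 - 1*4) + 17576)*(14169 - 21940) = ((19299 - 4) + 17576)*(-7771) = (19295 + 17576)*(-7771) = 36871*(-7771) = -286524541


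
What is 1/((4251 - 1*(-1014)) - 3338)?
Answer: 1/1927 ≈ 0.00051894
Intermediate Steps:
1/((4251 - 1*(-1014)) - 3338) = 1/((4251 + 1014) - 3338) = 1/(5265 - 3338) = 1/1927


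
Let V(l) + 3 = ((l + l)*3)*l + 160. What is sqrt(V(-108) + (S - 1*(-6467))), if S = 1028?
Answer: 2*sqrt(19409) ≈ 278.63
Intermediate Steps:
V(l) = 157 + 6*l**2 (V(l) = -3 + (((l + l)*3)*l + 160) = -3 + (((2*l)*3)*l + 160) = -3 + ((6*l)*l + 160) = -3 + (6*l**2 + 160) = -3 + (160 + 6*l**2) = 157 + 6*l**2)
sqrt(V(-108) + (S - 1*(-6467))) = sqrt((157 + 6*(-108)**2) + (1028 - 1*(-6467))) = sqrt((157 + 6*11664) + (1028 + 6467)) = sqrt((157 + 69984) + 7495) = sqrt(70141 + 7495) = sqrt(77636) = 2*sqrt(19409)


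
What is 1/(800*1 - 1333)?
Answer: -1/533 ≈ -0.0018762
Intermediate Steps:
1/(800*1 - 1333) = 1/(800 - 1333) = 1/(-533) = -1/533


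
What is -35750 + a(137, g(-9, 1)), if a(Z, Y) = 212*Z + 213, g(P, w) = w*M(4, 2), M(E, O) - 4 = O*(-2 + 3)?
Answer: -6493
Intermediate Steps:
M(E, O) = 4 + O (M(E, O) = 4 + O*(-2 + 3) = 4 + O*1 = 4 + O)
g(P, w) = 6*w (g(P, w) = w*(4 + 2) = w*6 = 6*w)
a(Z, Y) = 213 + 212*Z
-35750 + a(137, g(-9, 1)) = -35750 + (213 + 212*137) = -35750 + (213 + 29044) = -35750 + 29257 = -6493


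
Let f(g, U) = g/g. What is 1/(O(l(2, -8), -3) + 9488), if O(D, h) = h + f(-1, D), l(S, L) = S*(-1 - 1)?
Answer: 1/9486 ≈ 0.00010542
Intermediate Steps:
f(g, U) = 1
l(S, L) = -2*S (l(S, L) = S*(-2) = -2*S)
O(D, h) = 1 + h (O(D, h) = h + 1 = 1 + h)
1/(O(l(2, -8), -3) + 9488) = 1/((1 - 3) + 9488) = 1/(-2 + 9488) = 1/9486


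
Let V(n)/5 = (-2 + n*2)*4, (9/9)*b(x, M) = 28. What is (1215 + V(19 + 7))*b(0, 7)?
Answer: 62020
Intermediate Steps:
b(x, M) = 28
V(n) = -40 + 40*n (V(n) = 5*((-2 + n*2)*4) = 5*((-2 + 2*n)*4) = 5*(-8 + 8*n) = -40 + 40*n)
(1215 + V(19 + 7))*b(0, 7) = (1215 + (-40 + 40*(19 + 7)))*28 = (1215 + (-40 + 40*26))*28 = (1215 + (-40 + 1040))*28 = (1215 + 1000)*28 = 2215*28 = 62020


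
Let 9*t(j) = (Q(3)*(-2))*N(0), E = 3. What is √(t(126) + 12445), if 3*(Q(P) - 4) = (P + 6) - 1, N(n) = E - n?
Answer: 7*√2285/3 ≈ 111.54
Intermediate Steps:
N(n) = 3 - n
Q(P) = 17/3 + P/3 (Q(P) = 4 + ((P + 6) - 1)/3 = 4 + ((6 + P) - 1)/3 = 4 + (5 + P)/3 = 4 + (5/3 + P/3) = 17/3 + P/3)
t(j) = -40/9 (t(j) = (((17/3 + (⅓)*3)*(-2))*(3 - 1*0))/9 = (((17/3 + 1)*(-2))*(3 + 0))/9 = (((20/3)*(-2))*3)/9 = (-40/3*3)/9 = (⅑)*(-40) = -40/9)
√(t(126) + 12445) = √(-40/9 + 12445) = √(111965/9) = 7*√2285/3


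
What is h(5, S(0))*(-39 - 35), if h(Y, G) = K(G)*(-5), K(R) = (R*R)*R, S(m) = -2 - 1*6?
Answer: -189440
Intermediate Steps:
S(m) = -8 (S(m) = -2 - 6 = -8)
K(R) = R³ (K(R) = R²*R = R³)
h(Y, G) = -5*G³ (h(Y, G) = G³*(-5) = -5*G³)
h(5, S(0))*(-39 - 35) = (-5*(-8)³)*(-39 - 35) = -5*(-512)*(-74) = 2560*(-74) = -189440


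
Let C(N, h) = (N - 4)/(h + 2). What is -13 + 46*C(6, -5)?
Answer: -131/3 ≈ -43.667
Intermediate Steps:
C(N, h) = (-4 + N)/(2 + h)
-13 + 46*C(6, -5) = -13 + 46*((-4 + 6)/(2 - 5)) = -13 + 46*(2/(-3)) = -13 + 46*(-⅓*2) = -13 + 46*(-⅔) = -13 - 92/3 = -131/3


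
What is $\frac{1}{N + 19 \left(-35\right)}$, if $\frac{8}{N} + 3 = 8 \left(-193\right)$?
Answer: $- \frac{1547}{1028763} \approx -0.0015037$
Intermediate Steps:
$N = - \frac{8}{1547}$ ($N = \frac{8}{-3 + 8 \left(-193\right)} = \frac{8}{-3 - 1544} = \frac{8}{-1547} = 8 \left(- \frac{1}{1547}\right) = - \frac{8}{1547} \approx -0.0051713$)
$\frac{1}{N + 19 \left(-35\right)} = \frac{1}{- \frac{8}{1547} + 19 \left(-35\right)} = \frac{1}{- \frac{8}{1547} - 665} = \frac{1}{- \frac{1028763}{1547}} = - \frac{1547}{1028763}$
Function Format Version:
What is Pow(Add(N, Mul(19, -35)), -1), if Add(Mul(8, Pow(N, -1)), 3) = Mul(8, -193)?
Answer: Rational(-1547, 1028763) ≈ -0.0015037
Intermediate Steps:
N = Rational(-8, 1547) (N = Mul(8, Pow(Add(-3, Mul(8, -193)), -1)) = Mul(8, Pow(Add(-3, -1544), -1)) = Mul(8, Pow(-1547, -1)) = Mul(8, Rational(-1, 1547)) = Rational(-8, 1547) ≈ -0.0051713)
Pow(Add(N, Mul(19, -35)), -1) = Pow(Add(Rational(-8, 1547), Mul(19, -35)), -1) = Pow(Add(Rational(-8, 1547), -665), -1) = Pow(Rational(-1028763, 1547), -1) = Rational(-1547, 1028763)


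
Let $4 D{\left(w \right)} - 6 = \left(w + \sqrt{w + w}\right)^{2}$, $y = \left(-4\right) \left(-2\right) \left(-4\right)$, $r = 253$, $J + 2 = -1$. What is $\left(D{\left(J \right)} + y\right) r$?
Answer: $- \frac{30107}{4} - \frac{759 i \sqrt{6}}{2} \approx -7526.8 - 929.58 i$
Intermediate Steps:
$J = -3$ ($J = -2 - 1 = -3$)
$y = -32$ ($y = 8 \left(-4\right) = -32$)
$D{\left(w \right)} = \frac{3}{2} + \frac{\left(w + \sqrt{2} \sqrt{w}\right)^{2}}{4}$ ($D{\left(w \right)} = \frac{3}{2} + \frac{\left(w + \sqrt{w + w}\right)^{2}}{4} = \frac{3}{2} + \frac{\left(w + \sqrt{2 w}\right)^{2}}{4} = \frac{3}{2} + \frac{\left(w + \sqrt{2} \sqrt{w}\right)^{2}}{4}$)
$\left(D{\left(J \right)} + y\right) r = \left(\left(\frac{3}{2} + \frac{\left(-3 + \sqrt{2} \sqrt{-3}\right)^{2}}{4}\right) - 32\right) 253 = \left(\left(\frac{3}{2} + \frac{\left(-3 + \sqrt{2} i \sqrt{3}\right)^{2}}{4}\right) - 32\right) 253 = \left(\left(\frac{3}{2} + \frac{\left(-3 + i \sqrt{6}\right)^{2}}{4}\right) - 32\right) 253 = \left(- \frac{61}{2} + \frac{\left(-3 + i \sqrt{6}\right)^{2}}{4}\right) 253 = - \frac{15433}{2} + \frac{253 \left(-3 + i \sqrt{6}\right)^{2}}{4}$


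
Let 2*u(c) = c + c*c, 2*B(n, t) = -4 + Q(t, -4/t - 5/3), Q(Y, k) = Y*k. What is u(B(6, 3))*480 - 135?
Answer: 8445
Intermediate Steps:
B(n, t) = -2 + t*(-5/3 - 4/t)/2 (B(n, t) = (-4 + t*(-4/t - 5/3))/2 = (-4 + t*(-5/3 - 4/t))/2 = -2 + t*(-5/3 - 4/t)/2)
u(c) = c/2 + c²/2 (u(c) = (c + c*c)/2 = (c + c²)/2 = c/2 + c²/2)
u(B(6, 3))*480 - 135 = ((-4 - ⅚*3)*(1 + (-4 - ⅚*3))/2)*480 - 135 = ((-4 - 5/2)*(1 + (-4 - 5/2))/2)*480 - 135 = ((½)*(-13/2)*(1 - 13/2))*480 - 135 = ((½)*(-13/2)*(-11/2))*480 - 135 = (143/8)*480 - 135 = 8580 - 135 = 8445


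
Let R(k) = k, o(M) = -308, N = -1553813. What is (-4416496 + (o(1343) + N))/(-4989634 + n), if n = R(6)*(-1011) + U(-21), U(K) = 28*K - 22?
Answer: 5970617/4996310 ≈ 1.1950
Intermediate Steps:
U(K) = -22 + 28*K
n = -6676 (n = 6*(-1011) + (-22 + 28*(-21)) = -6066 + (-22 - 588) = -6066 - 610 = -6676)
(-4416496 + (o(1343) + N))/(-4989634 + n) = (-4416496 + (-308 - 1553813))/(-4989634 - 6676) = (-4416496 - 1554121)/(-4996310) = -5970617*(-1/4996310) = 5970617/4996310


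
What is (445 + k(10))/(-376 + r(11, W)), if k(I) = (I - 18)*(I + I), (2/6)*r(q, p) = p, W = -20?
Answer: -285/436 ≈ -0.65367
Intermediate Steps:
r(q, p) = 3*p
k(I) = 2*I*(-18 + I) (k(I) = (-18 + I)*(2*I) = 2*I*(-18 + I))
(445 + k(10))/(-376 + r(11, W)) = (445 + 2*10*(-18 + 10))/(-376 + 3*(-20)) = (445 + 2*10*(-8))/(-376 - 60) = (445 - 160)/(-436) = 285*(-1/436) = -285/436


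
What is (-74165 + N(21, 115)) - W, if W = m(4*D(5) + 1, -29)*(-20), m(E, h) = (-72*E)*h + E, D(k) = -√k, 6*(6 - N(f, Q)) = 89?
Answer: -194363/6 - 167120*√5 ≈ -4.0609e+5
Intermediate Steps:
N(f, Q) = -53/6 (N(f, Q) = 6 - ⅙*89 = 6 - 89/6 = -53/6)
m(E, h) = E - 72*E*h (m(E, h) = -72*E*h + E = E - 72*E*h)
W = -41780 + 167120*√5 (W = ((4*(-√5) + 1)*(1 - 72*(-29)))*(-20) = ((-4*√5 + 1)*(1 + 2088))*(-20) = ((1 - 4*√5)*2089)*(-20) = (2089 - 8356*√5)*(-20) = -41780 + 167120*√5 ≈ 3.3191e+5)
(-74165 + N(21, 115)) - W = (-74165 - 53/6) - (-41780 + 167120*√5) = -445043/6 + (41780 - 167120*√5) = -194363/6 - 167120*√5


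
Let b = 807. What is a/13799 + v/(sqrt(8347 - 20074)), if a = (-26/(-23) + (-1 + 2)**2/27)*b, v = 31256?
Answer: 195025/2856393 - 31256*I*sqrt(1303)/3909 ≈ 0.068277 - 288.63*I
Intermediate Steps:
a = 195025/207 (a = (-26/(-23) + (-1 + 2)**2/27)*807 = (-26*(-1/23) + 1**2*(1/27))*807 = (26/23 + 1*(1/27))*807 = (26/23 + 1/27)*807 = (725/621)*807 = 195025/207 ≈ 942.15)
a/13799 + v/(sqrt(8347 - 20074)) = (195025/207)/13799 + 31256/(sqrt(8347 - 20074)) = (195025/207)*(1/13799) + 31256/(sqrt(-11727)) = 195025/2856393 + 31256/((3*I*sqrt(1303))) = 195025/2856393 + 31256*(-I*sqrt(1303)/3909) = 195025/2856393 - 31256*I*sqrt(1303)/3909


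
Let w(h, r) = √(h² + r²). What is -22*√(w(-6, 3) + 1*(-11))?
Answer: -22*I*√(11 - 3*√5) ≈ -45.577*I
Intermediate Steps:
-22*√(w(-6, 3) + 1*(-11)) = -22*√(√((-6)² + 3²) + 1*(-11)) = -22*√(√(36 + 9) - 11) = -22*√(√45 - 11) = -22*√(3*√5 - 11) = -22*√(-11 + 3*√5)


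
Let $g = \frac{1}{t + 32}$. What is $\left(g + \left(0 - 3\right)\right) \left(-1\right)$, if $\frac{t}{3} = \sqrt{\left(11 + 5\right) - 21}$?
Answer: $\frac{3175}{1069} + \frac{3 i \sqrt{5}}{1069} \approx 2.9701 + 0.0062752 i$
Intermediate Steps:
$t = 3 i \sqrt{5}$ ($t = 3 \sqrt{\left(11 + 5\right) - 21} = 3 \sqrt{16 - 21} = 3 \sqrt{-5} = 3 i \sqrt{5} \approx 6.7082 i$)
$g = \frac{1}{32 + 3 i \sqrt{5}}$ ($g = \frac{1}{3 i \sqrt{5} + 32} = \frac{1}{32 + 3 i \sqrt{5}} \approx 0.029935 - 0.0062752 i$)
$\left(g + \left(0 - 3\right)\right) \left(-1\right) = \left(\left(\frac{32}{1069} - \frac{3 i \sqrt{5}}{1069}\right) + \left(0 - 3\right)\right) \left(-1\right) = \left(\left(\frac{32}{1069} - \frac{3 i \sqrt{5}}{1069}\right) - 3\right) \left(-1\right) = \left(- \frac{3175}{1069} - \frac{3 i \sqrt{5}}{1069}\right) \left(-1\right) = \frac{3175}{1069} + \frac{3 i \sqrt{5}}{1069}$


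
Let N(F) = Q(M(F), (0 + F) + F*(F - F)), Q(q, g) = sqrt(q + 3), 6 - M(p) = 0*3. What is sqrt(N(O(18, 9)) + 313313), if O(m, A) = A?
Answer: 2*sqrt(78329) ≈ 559.75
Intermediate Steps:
M(p) = 6 (M(p) = 6 - 0*3 = 6 - 1*0 = 6 + 0 = 6)
Q(q, g) = sqrt(3 + q)
N(F) = 3 (N(F) = sqrt(3 + 6) = sqrt(9) = 3)
sqrt(N(O(18, 9)) + 313313) = sqrt(3 + 313313) = sqrt(313316) = 2*sqrt(78329)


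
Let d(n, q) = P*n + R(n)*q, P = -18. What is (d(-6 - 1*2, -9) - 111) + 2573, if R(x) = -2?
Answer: 2624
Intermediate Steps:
d(n, q) = -18*n - 2*q
(d(-6 - 1*2, -9) - 111) + 2573 = ((-18*(-6 - 1*2) - 2*(-9)) - 111) + 2573 = ((-18*(-6 - 2) + 18) - 111) + 2573 = ((-18*(-8) + 18) - 111) + 2573 = ((144 + 18) - 111) + 2573 = (162 - 111) + 2573 = 51 + 2573 = 2624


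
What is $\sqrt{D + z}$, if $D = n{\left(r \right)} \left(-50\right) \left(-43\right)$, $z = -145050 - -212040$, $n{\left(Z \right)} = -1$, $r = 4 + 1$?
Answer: $2 \sqrt{16210} \approx 254.64$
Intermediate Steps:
$r = 5$
$z = 66990$ ($z = -145050 + 212040 = 66990$)
$D = -2150$ ($D = \left(-1\right) \left(-50\right) \left(-43\right) = 50 \left(-43\right) = -2150$)
$\sqrt{D + z} = \sqrt{-2150 + 66990} = \sqrt{64840} = 2 \sqrt{16210}$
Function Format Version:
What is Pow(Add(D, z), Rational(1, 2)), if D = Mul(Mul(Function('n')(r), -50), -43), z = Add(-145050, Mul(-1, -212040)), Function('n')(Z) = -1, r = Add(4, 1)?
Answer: Mul(2, Pow(16210, Rational(1, 2))) ≈ 254.64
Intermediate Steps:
r = 5
z = 66990 (z = Add(-145050, 212040) = 66990)
D = -2150 (D = Mul(Mul(-1, -50), -43) = Mul(50, -43) = -2150)
Pow(Add(D, z), Rational(1, 2)) = Pow(Add(-2150, 66990), Rational(1, 2)) = Pow(64840, Rational(1, 2)) = Mul(2, Pow(16210, Rational(1, 2)))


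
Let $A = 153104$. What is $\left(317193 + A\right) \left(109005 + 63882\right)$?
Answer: $81308237439$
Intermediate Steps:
$\left(317193 + A\right) \left(109005 + 63882\right) = \left(317193 + 153104\right) \left(109005 + 63882\right) = 470297 \cdot 172887 = 81308237439$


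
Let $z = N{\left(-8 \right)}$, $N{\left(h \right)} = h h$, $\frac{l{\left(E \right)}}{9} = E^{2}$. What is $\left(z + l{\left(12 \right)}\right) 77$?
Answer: $104720$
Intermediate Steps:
$l{\left(E \right)} = 9 E^{2}$
$N{\left(h \right)} = h^{2}$
$z = 64$ ($z = \left(-8\right)^{2} = 64$)
$\left(z + l{\left(12 \right)}\right) 77 = \left(64 + 9 \cdot 12^{2}\right) 77 = \left(64 + 9 \cdot 144\right) 77 = \left(64 + 1296\right) 77 = 1360 \cdot 77 = 104720$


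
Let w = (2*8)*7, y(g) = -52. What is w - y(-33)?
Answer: 164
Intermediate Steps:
w = 112 (w = 16*7 = 112)
w - y(-33) = 112 - 1*(-52) = 112 + 52 = 164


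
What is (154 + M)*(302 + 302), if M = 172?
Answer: 196904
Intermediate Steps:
(154 + M)*(302 + 302) = (154 + 172)*(302 + 302) = 326*604 = 196904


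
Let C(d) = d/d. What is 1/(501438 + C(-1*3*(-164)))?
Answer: 1/501439 ≈ 1.9943e-6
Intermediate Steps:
C(d) = 1
1/(501438 + C(-1*3*(-164))) = 1/(501438 + 1) = 1/501439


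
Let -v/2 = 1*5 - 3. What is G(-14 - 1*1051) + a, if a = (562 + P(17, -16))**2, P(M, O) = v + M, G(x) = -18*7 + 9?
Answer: 330508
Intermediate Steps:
G(x) = -117 (G(x) = -126 + 9 = -117)
v = -4 (v = -2*(1*5 - 3) = -2*(5 - 3) = -2*2 = -4)
P(M, O) = -4 + M
a = 330625 (a = (562 + (-4 + 17))**2 = (562 + 13)**2 = 575**2 = 330625)
G(-14 - 1*1051) + a = -117 + 330625 = 330508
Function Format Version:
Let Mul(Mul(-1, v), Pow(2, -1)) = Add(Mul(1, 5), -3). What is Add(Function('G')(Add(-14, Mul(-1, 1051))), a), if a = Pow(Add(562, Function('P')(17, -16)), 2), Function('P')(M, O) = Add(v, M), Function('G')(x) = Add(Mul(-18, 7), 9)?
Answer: 330508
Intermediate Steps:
Function('G')(x) = -117 (Function('G')(x) = Add(-126, 9) = -117)
v = -4 (v = Mul(-2, Add(Mul(1, 5), -3)) = Mul(-2, Add(5, -3)) = Mul(-2, 2) = -4)
Function('P')(M, O) = Add(-4, M)
a = 330625 (a = Pow(Add(562, Add(-4, 17)), 2) = Pow(Add(562, 13), 2) = Pow(575, 2) = 330625)
Add(Function('G')(Add(-14, Mul(-1, 1051))), a) = Add(-117, 330625) = 330508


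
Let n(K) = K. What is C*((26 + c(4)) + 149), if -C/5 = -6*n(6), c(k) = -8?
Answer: 30060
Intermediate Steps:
C = 180 (C = -(-30)*6 = -5*(-36) = 180)
C*((26 + c(4)) + 149) = 180*((26 - 8) + 149) = 180*(18 + 149) = 180*167 = 30060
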